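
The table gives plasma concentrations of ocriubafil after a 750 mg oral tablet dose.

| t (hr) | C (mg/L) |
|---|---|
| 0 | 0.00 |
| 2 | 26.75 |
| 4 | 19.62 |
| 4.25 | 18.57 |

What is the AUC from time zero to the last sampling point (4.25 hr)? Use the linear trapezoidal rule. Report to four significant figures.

Trapezoidal AUC_0→4.25:
  [0→2]: (0.00+26.75)/2 × 2 = 26.75
  [2→4]: (26.75+19.62)/2 × 2 = 46.37
  [4→4.25]: (19.62+18.57)/2 × 0.25 = 4.77375
  Sum = 77.89375 mg/L·hr

AUC = 77.89 mg/L·hr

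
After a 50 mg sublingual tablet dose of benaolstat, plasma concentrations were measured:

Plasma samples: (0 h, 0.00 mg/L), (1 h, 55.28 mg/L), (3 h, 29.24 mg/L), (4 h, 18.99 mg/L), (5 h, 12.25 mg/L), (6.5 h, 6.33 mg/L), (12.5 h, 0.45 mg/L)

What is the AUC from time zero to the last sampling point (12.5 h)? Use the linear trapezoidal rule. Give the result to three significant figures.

AUC = 186 mg/L·h

Trapezoidal AUC_0→12.5:
  [0→1]: (0.00+55.28)/2 × 1 = 27.64
  [1→3]: (55.28+29.24)/2 × 2 = 84.52
  [3→4]: (29.24+18.99)/2 × 1 = 24.115
  [4→5]: (18.99+12.25)/2 × 1 = 15.62
  [5→6.5]: (12.25+6.33)/2 × 1.5 = 13.935
  [6.5→12.5]: (6.33+0.45)/2 × 6 = 20.34
  Sum = 186.17 mg/L·h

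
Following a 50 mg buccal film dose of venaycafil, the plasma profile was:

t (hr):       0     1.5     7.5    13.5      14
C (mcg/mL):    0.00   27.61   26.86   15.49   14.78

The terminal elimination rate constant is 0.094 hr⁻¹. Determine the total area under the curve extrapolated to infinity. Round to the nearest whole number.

Trapezoidal AUC_0→14:
  [0→1.5]: (0.00+27.61)/2 × 1.5 = 20.7075
  [1.5→7.5]: (27.61+26.86)/2 × 6 = 163.41
  [7.5→13.5]: (26.86+15.49)/2 × 6 = 127.05
  [13.5→14]: (15.49+14.78)/2 × 0.5 = 7.5675
  Sum = 318.735 mcg/mL·hr
Extrapolated tail: C_last / k_e = 14.78 / 0.094 = 157.234
AUC_0→∞ = 318.735 + 157.234 = 475.969 mcg/mL·hr

AUC = 476 mcg/mL·hr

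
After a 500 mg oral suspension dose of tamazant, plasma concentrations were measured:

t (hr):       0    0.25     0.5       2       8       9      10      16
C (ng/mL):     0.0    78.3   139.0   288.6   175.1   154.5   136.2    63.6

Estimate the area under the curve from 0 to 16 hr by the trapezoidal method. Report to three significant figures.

AUC = 2660 ng/mL·hr

Trapezoidal AUC_0→16:
  [0→0.25]: (0.0+78.3)/2 × 0.25 = 9.7875
  [0.25→0.5]: (78.3+139.0)/2 × 0.25 = 27.1625
  [0.5→2]: (139.0+288.6)/2 × 1.5 = 320.7
  [2→8]: (288.6+175.1)/2 × 6 = 1391.1
  [8→9]: (175.1+154.5)/2 × 1 = 164.8
  [9→10]: (154.5+136.2)/2 × 1 = 145.35
  [10→16]: (136.2+63.6)/2 × 6 = 599.4
  Sum = 2658.3 ng/mL·hr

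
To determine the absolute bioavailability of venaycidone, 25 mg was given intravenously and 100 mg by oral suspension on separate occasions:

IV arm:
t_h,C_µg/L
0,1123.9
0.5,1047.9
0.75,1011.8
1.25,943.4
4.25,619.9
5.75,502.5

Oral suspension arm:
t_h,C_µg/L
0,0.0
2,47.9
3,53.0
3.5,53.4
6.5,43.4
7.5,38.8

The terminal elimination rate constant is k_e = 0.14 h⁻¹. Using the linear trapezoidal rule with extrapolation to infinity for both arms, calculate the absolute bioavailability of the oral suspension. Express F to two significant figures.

F = 0.018

Trapezoidal AUC_0→5.75 (IV):
  [0→0.5]: (1123.9+1047.9)/2 × 0.5 = 542.95
  [0.5→0.75]: (1047.9+1011.8)/2 × 0.25 = 257.4625
  [0.75→1.25]: (1011.8+943.4)/2 × 0.5 = 488.8
  [1.25→4.25]: (943.4+619.9)/2 × 3 = 2344.95
  [4.25→5.75]: (619.9+502.5)/2 × 1.5 = 841.8
  Sum = 4475.9625 µg/L·h
IV tail: 502.5/0.14 = 3589.286; AUC_iv,0→∞ = 4475.9625 + 3589.286 = 8065.2485 µg/L·h
Trapezoidal AUC_0→7.5 (oral suspension):
  [0→2]: (0.0+47.9)/2 × 2 = 47.9
  [2→3]: (47.9+53.0)/2 × 1 = 50.45
  [3→3.5]: (53.0+53.4)/2 × 0.5 = 26.6
  [3.5→6.5]: (53.4+43.4)/2 × 3 = 145.2
  [6.5→7.5]: (43.4+38.8)/2 × 1 = 41.1
  Sum = 311.25 µg/L·h
oral suspension tail: 38.8/0.14 = 277.143; AUC_ev,0→∞ = 311.25 + 277.143 = 588.393 µg/L·h
F = (AUC_ev/D_ev)/(AUC_iv/D_iv) = (588.393/100)/(8065.2485/25) = 5.88393/322.60994 = 0.0182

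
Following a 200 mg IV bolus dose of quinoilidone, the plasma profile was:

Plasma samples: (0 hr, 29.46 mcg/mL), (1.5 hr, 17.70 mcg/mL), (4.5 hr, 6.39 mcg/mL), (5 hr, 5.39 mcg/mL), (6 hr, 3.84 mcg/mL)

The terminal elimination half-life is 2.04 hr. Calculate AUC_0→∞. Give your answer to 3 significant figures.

Trapezoidal AUC_0→6:
  [0→1.5]: (29.46+17.70)/2 × 1.5 = 35.37
  [1.5→4.5]: (17.70+6.39)/2 × 3 = 36.135
  [4.5→5]: (6.39+5.39)/2 × 0.5 = 2.945
  [5→6]: (5.39+3.84)/2 × 1 = 4.615
  Sum = 79.065 mcg/mL·hr
k_e = ln2 / t½ = 0.693147 / 2.04 = 0.3398 hr^-1
Extrapolated tail: C_last / k_e = 3.84 / 0.3398 = 11.301
AUC_0→∞ = 79.065 + 11.301 = 90.366 mcg/mL·hr

AUC = 90.4 mcg/mL·hr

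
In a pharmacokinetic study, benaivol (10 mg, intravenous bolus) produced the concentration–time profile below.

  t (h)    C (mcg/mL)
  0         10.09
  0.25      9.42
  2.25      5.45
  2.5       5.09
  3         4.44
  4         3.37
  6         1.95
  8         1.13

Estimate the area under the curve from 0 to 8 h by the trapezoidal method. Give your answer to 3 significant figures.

AUC = 33.3 mcg/mL·h

Trapezoidal AUC_0→8:
  [0→0.25]: (10.09+9.42)/2 × 0.25 = 2.43875
  [0.25→2.25]: (9.42+5.45)/2 × 2 = 14.87
  [2.25→2.5]: (5.45+5.09)/2 × 0.25 = 1.3175
  [2.5→3]: (5.09+4.44)/2 × 0.5 = 2.3825
  [3→4]: (4.44+3.37)/2 × 1 = 3.905
  [4→6]: (3.37+1.95)/2 × 2 = 5.32
  [6→8]: (1.95+1.13)/2 × 2 = 3.08
  Sum = 33.31375 mcg/mL·h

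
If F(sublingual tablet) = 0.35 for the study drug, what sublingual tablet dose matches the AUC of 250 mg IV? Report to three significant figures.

D_sublingual = 714 mg

For equal systemic exposure: F × D_ev = D_iv
D_ev = D_iv / F = 250 / 0.35 = 714.286 mg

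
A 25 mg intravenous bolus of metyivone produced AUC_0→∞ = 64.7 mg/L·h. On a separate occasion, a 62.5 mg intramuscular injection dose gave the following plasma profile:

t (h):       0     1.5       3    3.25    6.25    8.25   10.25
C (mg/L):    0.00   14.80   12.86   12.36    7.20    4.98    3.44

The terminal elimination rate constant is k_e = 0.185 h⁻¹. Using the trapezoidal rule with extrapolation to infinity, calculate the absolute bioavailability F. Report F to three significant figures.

Trapezoidal AUC_0→10.25 (intramuscular injection):
  [0→1.5]: (0.00+14.80)/2 × 1.5 = 11.1
  [1.5→3]: (14.80+12.86)/2 × 1.5 = 20.745
  [3→3.25]: (12.86+12.36)/2 × 0.25 = 3.1525
  [3.25→6.25]: (12.36+7.20)/2 × 3 = 29.34
  [6.25→8.25]: (7.20+4.98)/2 × 2 = 12.18
  [8.25→10.25]: (4.98+3.44)/2 × 2 = 8.42
  Sum = 84.9375 mg/L·h
Tail: C_last/k_e = 3.44/0.185 = 18.595
AUC_0→∞ (intramuscular injection) = 84.9375 + 18.595 = 103.5325 mg/L·h
F = (AUC_ev/D_ev)/(AUC_iv/D_iv) = (103.5325/62.5)/(64.7/25) = 1.65652/2.588 = 0.6401

F = 0.640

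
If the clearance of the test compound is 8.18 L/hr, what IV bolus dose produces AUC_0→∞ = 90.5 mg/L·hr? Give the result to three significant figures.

Dose = 740 mg

Dose_iv = CL × AUC_0→∞
     = 8.18 × 90.5 = 740.29 mg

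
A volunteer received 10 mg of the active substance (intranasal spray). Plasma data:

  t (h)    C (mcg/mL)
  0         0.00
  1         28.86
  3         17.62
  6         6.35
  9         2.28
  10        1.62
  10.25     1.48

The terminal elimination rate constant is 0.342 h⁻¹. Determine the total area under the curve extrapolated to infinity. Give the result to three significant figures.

Trapezoidal AUC_0→10.25:
  [0→1]: (0.00+28.86)/2 × 1 = 14.43
  [1→3]: (28.86+17.62)/2 × 2 = 46.48
  [3→6]: (17.62+6.35)/2 × 3 = 35.955
  [6→9]: (6.35+2.28)/2 × 3 = 12.945
  [9→10]: (2.28+1.62)/2 × 1 = 1.95
  [10→10.25]: (1.62+1.48)/2 × 0.25 = 0.3875
  Sum = 112.1475 mcg/mL·h
Extrapolated tail: C_last / k_e = 1.48 / 0.342 = 4.327
AUC_0→∞ = 112.1475 + 4.327 = 116.4745 mcg/mL·h

AUC = 116 mcg/mL·h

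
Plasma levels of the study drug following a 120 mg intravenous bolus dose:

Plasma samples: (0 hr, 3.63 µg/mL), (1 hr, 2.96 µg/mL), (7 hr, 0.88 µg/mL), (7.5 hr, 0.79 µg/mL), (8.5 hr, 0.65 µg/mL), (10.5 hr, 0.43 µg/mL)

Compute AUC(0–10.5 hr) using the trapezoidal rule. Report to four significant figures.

AUC = 17.03 µg/mL·hr

Trapezoidal AUC_0→10.5:
  [0→1]: (3.63+2.96)/2 × 1 = 3.295
  [1→7]: (2.96+0.88)/2 × 6 = 11.52
  [7→7.5]: (0.88+0.79)/2 × 0.5 = 0.4175
  [7.5→8.5]: (0.79+0.65)/2 × 1 = 0.72
  [8.5→10.5]: (0.65+0.43)/2 × 2 = 1.08
  Sum = 17.0325 µg/mL·hr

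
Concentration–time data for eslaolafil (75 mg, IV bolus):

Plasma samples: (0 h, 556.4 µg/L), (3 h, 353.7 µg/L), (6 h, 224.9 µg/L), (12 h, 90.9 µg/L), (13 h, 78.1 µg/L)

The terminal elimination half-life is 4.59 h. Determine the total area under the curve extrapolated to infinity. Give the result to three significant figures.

AUC = 3780 µg/L·h

Trapezoidal AUC_0→13:
  [0→3]: (556.4+353.7)/2 × 3 = 1365.15
  [3→6]: (353.7+224.9)/2 × 3 = 867.9
  [6→12]: (224.9+90.9)/2 × 6 = 947.4
  [12→13]: (90.9+78.1)/2 × 1 = 84.5
  Sum = 3264.95 µg/L·h
k_e = ln2 / t½ = 0.693147 / 4.59 = 0.1510 h^-1
Extrapolated tail: C_last / k_e = 78.1 / 0.151 = 517.219
AUC_0→∞ = 3264.95 + 517.219 = 3782.169 µg/L·h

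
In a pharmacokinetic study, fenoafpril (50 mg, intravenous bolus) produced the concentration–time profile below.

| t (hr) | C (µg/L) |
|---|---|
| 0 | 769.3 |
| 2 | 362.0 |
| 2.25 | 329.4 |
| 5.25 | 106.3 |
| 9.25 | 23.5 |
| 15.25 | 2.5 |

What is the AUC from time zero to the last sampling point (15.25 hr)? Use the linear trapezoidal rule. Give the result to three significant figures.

Trapezoidal AUC_0→15.25:
  [0→2]: (769.3+362.0)/2 × 2 = 1131.3
  [2→2.25]: (362.0+329.4)/2 × 0.25 = 86.425
  [2.25→5.25]: (329.4+106.3)/2 × 3 = 653.55
  [5.25→9.25]: (106.3+23.5)/2 × 4 = 259.6
  [9.25→15.25]: (23.5+2.5)/2 × 6 = 78.0
  Sum = 2208.875 µg/L·hr

AUC = 2210 µg/L·hr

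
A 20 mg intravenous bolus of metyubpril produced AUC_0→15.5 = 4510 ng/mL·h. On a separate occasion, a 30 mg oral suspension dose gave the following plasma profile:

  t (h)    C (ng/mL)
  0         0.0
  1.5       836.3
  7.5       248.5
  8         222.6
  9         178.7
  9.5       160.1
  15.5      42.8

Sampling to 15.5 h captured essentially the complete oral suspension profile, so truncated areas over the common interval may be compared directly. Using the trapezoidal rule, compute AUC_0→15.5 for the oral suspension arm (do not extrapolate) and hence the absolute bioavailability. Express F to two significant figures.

F = 0.72

Trapezoidal AUC_0→15.5 (oral suspension):
  [0→1.5]: (0.0+836.3)/2 × 1.5 = 627.225
  [1.5→7.5]: (836.3+248.5)/2 × 6 = 3254.4
  [7.5→8]: (248.5+222.6)/2 × 0.5 = 117.775
  [8→9]: (222.6+178.7)/2 × 1 = 200.65
  [9→9.5]: (178.7+160.1)/2 × 0.5 = 84.7
  [9.5→15.5]: (160.1+42.8)/2 × 6 = 608.7
  Sum = 4893.45 ng/mL·h
F = (AUC_ev/D_ev)/(AUC_iv/D_iv) = (4893.45/30)/(4510/20) = 163.115/225.5 = 0.7233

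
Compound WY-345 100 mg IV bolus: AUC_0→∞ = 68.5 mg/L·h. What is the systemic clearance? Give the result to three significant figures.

CL = Dose_iv / AUC_0→∞
   = 100 / 68.5 = 1.45985 L/h

CL = 1.46 L/h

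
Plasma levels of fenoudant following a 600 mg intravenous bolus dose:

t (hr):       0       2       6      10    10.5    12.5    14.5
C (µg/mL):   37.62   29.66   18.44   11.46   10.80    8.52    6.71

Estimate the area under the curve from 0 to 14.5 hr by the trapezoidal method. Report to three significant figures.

Trapezoidal AUC_0→14.5:
  [0→2]: (37.62+29.66)/2 × 2 = 67.28
  [2→6]: (29.66+18.44)/2 × 4 = 96.2
  [6→10]: (18.44+11.46)/2 × 4 = 59.8
  [10→10.5]: (11.46+10.80)/2 × 0.5 = 5.565
  [10.5→12.5]: (10.80+8.52)/2 × 2 = 19.32
  [12.5→14.5]: (8.52+6.71)/2 × 2 = 15.23
  Sum = 263.395 µg/mL·hr

AUC = 263 µg/mL·hr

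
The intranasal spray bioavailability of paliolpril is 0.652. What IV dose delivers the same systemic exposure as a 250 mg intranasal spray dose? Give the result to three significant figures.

Systemic exposure from an extravascular dose = F × D_ev, so the equivalent IV dose is F × D_ev.
D_iv = F × D_ev = 0.652 × 250 = 163 mg

D_iv = 163 mg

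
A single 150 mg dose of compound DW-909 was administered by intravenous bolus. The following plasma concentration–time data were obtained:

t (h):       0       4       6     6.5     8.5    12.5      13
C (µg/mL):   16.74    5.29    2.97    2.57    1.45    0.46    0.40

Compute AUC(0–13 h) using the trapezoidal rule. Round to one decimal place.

Trapezoidal AUC_0→13:
  [0→4]: (16.74+5.29)/2 × 4 = 44.06
  [4→6]: (5.29+2.97)/2 × 2 = 8.26
  [6→6.5]: (2.97+2.57)/2 × 0.5 = 1.385
  [6.5→8.5]: (2.57+1.45)/2 × 2 = 4.02
  [8.5→12.5]: (1.45+0.46)/2 × 4 = 3.82
  [12.5→13]: (0.46+0.40)/2 × 0.5 = 0.215
  Sum = 61.76 µg/mL·h

AUC = 61.8 µg/mL·h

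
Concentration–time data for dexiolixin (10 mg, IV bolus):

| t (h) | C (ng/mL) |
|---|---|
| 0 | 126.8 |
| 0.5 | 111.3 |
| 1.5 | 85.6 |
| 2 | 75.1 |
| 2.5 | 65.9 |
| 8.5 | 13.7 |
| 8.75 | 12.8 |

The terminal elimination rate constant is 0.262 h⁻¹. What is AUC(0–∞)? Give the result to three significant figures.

Trapezoidal AUC_0→8.75:
  [0→0.5]: (126.8+111.3)/2 × 0.5 = 59.525
  [0.5→1.5]: (111.3+85.6)/2 × 1 = 98.45
  [1.5→2]: (85.6+75.1)/2 × 0.5 = 40.175
  [2→2.5]: (75.1+65.9)/2 × 0.5 = 35.25
  [2.5→8.5]: (65.9+13.7)/2 × 6 = 238.8
  [8.5→8.75]: (13.7+12.8)/2 × 0.25 = 3.3125
  Sum = 475.5125 ng/mL·h
Extrapolated tail: C_last / k_e = 12.8 / 0.262 = 48.855
AUC_0→∞ = 475.5125 + 48.855 = 524.3675 ng/mL·h

AUC = 524 ng/mL·h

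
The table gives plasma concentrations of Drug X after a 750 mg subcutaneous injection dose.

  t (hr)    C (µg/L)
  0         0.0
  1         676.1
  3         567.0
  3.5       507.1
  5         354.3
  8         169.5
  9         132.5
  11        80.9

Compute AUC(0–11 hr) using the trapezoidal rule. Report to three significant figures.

AUC = 3650 µg/L·hr

Trapezoidal AUC_0→11:
  [0→1]: (0.0+676.1)/2 × 1 = 338.05
  [1→3]: (676.1+567.0)/2 × 2 = 1243.1
  [3→3.5]: (567.0+507.1)/2 × 0.5 = 268.525
  [3.5→5]: (507.1+354.3)/2 × 1.5 = 646.05
  [5→8]: (354.3+169.5)/2 × 3 = 785.7
  [8→9]: (169.5+132.5)/2 × 1 = 151.0
  [9→11]: (132.5+80.9)/2 × 2 = 213.4
  Sum = 3645.825 µg/L·hr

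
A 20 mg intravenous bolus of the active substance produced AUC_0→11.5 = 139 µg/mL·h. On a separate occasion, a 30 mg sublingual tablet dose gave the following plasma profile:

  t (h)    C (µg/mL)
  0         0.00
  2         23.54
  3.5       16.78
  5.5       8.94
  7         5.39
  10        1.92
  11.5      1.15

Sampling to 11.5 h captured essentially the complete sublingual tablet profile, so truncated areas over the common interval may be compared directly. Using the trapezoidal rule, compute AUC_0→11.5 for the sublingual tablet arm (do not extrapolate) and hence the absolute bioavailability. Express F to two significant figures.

Trapezoidal AUC_0→11.5 (sublingual tablet):
  [0→2]: (0.00+23.54)/2 × 2 = 23.54
  [2→3.5]: (23.54+16.78)/2 × 1.5 = 30.24
  [3.5→5.5]: (16.78+8.94)/2 × 2 = 25.72
  [5.5→7]: (8.94+5.39)/2 × 1.5 = 10.7475
  [7→10]: (5.39+1.92)/2 × 3 = 10.965
  [10→11.5]: (1.92+1.15)/2 × 1.5 = 2.3025
  Sum = 103.515 µg/mL·h
F = (AUC_ev/D_ev)/(AUC_iv/D_iv) = (103.515/30)/(139/20) = 3.4505/6.95 = 0.4965

F = 0.50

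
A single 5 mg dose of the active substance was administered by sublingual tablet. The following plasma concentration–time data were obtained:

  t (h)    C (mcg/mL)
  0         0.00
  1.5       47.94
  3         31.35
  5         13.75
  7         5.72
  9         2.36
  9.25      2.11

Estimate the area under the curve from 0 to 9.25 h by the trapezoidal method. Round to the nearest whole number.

Trapezoidal AUC_0→9.25:
  [0→1.5]: (0.00+47.94)/2 × 1.5 = 35.955
  [1.5→3]: (47.94+31.35)/2 × 1.5 = 59.4675
  [3→5]: (31.35+13.75)/2 × 2 = 45.1
  [5→7]: (13.75+5.72)/2 × 2 = 19.47
  [7→9]: (5.72+2.36)/2 × 2 = 8.08
  [9→9.25]: (2.36+2.11)/2 × 0.25 = 0.55875
  Sum = 168.63125 mcg/mL·h

AUC = 169 mcg/mL·h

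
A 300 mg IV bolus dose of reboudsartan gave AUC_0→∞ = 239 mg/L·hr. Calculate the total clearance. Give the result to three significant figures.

CL = Dose_iv / AUC_0→∞
   = 300 / 239 = 1.25523 L/hr

CL = 1.26 L/hr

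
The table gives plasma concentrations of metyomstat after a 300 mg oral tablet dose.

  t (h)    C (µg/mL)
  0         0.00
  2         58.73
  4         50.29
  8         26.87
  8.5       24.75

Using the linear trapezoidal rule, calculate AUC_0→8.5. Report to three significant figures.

Trapezoidal AUC_0→8.5:
  [0→2]: (0.00+58.73)/2 × 2 = 58.73
  [2→4]: (58.73+50.29)/2 × 2 = 109.02
  [4→8]: (50.29+26.87)/2 × 4 = 154.32
  [8→8.5]: (26.87+24.75)/2 × 0.5 = 12.905
  Sum = 334.975 µg/mL·h

AUC = 335 µg/mL·h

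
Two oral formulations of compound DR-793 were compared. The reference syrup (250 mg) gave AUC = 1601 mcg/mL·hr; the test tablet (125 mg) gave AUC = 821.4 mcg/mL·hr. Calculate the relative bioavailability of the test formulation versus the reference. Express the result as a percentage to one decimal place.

F_rel = 102.6%

F_rel = (AUC_test/D_test) / (AUC_ref/D_ref)
      = (821.4/125) / (1601/250)
      = 6.5712 / 6.404 = 1.0261 = 102.61%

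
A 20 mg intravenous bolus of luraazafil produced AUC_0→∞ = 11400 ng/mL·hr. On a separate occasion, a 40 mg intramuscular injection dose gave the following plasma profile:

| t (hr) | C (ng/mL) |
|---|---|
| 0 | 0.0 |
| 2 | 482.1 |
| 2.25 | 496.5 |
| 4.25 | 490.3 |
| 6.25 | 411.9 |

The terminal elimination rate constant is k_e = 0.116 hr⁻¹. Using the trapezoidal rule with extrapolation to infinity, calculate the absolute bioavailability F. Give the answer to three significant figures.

Trapezoidal AUC_0→6.25 (intramuscular injection):
  [0→2]: (0.0+482.1)/2 × 2 = 482.1
  [2→2.25]: (482.1+496.5)/2 × 0.25 = 122.325
  [2.25→4.25]: (496.5+490.3)/2 × 2 = 986.8
  [4.25→6.25]: (490.3+411.9)/2 × 2 = 902.2
  Sum = 2493.425 ng/mL·hr
Tail: C_last/k_e = 411.9/0.116 = 3550.862
AUC_0→∞ (intramuscular injection) = 2493.425 + 3550.862 = 6044.287 ng/mL·hr
F = (AUC_ev/D_ev)/(AUC_iv/D_iv) = (6044.287/40)/(11400/20) = 151.107/570 = 0.2651

F = 0.265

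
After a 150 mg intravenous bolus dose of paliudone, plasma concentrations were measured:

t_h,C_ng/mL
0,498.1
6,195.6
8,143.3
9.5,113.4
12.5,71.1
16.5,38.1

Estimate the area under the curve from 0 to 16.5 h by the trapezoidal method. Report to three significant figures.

AUC = 3110 ng/mL·h

Trapezoidal AUC_0→16.5:
  [0→6]: (498.1+195.6)/2 × 6 = 2081.1
  [6→8]: (195.6+143.3)/2 × 2 = 338.9
  [8→9.5]: (143.3+113.4)/2 × 1.5 = 192.525
  [9.5→12.5]: (113.4+71.1)/2 × 3 = 276.75
  [12.5→16.5]: (71.1+38.1)/2 × 4 = 218.4
  Sum = 3107.675 ng/mL·h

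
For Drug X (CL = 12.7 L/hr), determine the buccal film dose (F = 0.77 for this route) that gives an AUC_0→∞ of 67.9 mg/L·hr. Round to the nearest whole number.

Dose = 1120 mg

Dose = CL × AUC_0→∞ / F
     = 12.7 × 67.9 / 0.77 = 1119.91 mg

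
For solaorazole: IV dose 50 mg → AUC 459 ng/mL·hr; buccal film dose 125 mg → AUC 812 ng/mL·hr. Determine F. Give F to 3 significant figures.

F = 0.708

F = (AUC_ev / D_ev) / (AUC_iv / D_iv)
  = (812/125) / (459/50)
  = 6.496 / 9.18 = 0.7076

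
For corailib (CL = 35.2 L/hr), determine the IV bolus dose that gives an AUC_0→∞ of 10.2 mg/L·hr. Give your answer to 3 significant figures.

Dose = 359 mg

Dose_iv = CL × AUC_0→∞
     = 35.2 × 10.2 = 359.04 mg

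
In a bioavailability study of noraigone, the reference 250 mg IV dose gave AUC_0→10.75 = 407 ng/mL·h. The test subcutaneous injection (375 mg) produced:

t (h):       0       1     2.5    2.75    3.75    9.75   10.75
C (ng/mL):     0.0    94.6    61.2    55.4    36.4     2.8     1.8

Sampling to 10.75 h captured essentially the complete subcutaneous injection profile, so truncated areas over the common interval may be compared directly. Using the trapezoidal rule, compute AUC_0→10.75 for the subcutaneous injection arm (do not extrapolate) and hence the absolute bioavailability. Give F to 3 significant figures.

Trapezoidal AUC_0→10.75 (subcutaneous injection):
  [0→1]: (0.0+94.6)/2 × 1 = 47.3
  [1→2.5]: (94.6+61.2)/2 × 1.5 = 116.85
  [2.5→2.75]: (61.2+55.4)/2 × 0.25 = 14.575
  [2.75→3.75]: (55.4+36.4)/2 × 1 = 45.9
  [3.75→9.75]: (36.4+2.8)/2 × 6 = 117.6
  [9.75→10.75]: (2.8+1.8)/2 × 1 = 2.3
  Sum = 344.525 ng/mL·h
F = (AUC_ev/D_ev)/(AUC_iv/D_iv) = (344.525/375)/(407/250) = 0.918733/1.628 = 0.5643

F = 0.564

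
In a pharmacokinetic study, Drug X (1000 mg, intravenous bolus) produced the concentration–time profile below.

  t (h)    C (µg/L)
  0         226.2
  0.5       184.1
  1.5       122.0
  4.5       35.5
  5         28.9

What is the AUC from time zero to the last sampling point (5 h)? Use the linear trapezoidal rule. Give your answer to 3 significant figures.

Trapezoidal AUC_0→5:
  [0→0.5]: (226.2+184.1)/2 × 0.5 = 102.575
  [0.5→1.5]: (184.1+122.0)/2 × 1 = 153.05
  [1.5→4.5]: (122.0+35.5)/2 × 3 = 236.25
  [4.5→5]: (35.5+28.9)/2 × 0.5 = 16.1
  Sum = 507.975 µg/L·h

AUC = 508 µg/L·h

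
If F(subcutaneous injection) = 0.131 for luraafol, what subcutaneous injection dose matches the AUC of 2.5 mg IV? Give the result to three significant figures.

D_subcutaneous = 19.1 mg

For equal systemic exposure: F × D_ev = D_iv
D_ev = D_iv / F = 2.5 / 0.131 = 19.084 mg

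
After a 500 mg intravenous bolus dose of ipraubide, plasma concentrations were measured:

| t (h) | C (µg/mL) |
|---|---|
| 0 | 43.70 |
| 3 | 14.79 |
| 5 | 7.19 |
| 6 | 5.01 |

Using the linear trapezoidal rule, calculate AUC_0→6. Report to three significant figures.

Trapezoidal AUC_0→6:
  [0→3]: (43.70+14.79)/2 × 3 = 87.735
  [3→5]: (14.79+7.19)/2 × 2 = 21.98
  [5→6]: (7.19+5.01)/2 × 1 = 6.1
  Sum = 115.815 µg/mL·h

AUC = 116 µg/mL·h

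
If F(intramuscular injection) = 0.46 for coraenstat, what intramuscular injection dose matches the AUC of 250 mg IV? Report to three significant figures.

D_intramuscular = 543 mg

For equal systemic exposure: F × D_ev = D_iv
D_ev = D_iv / F = 250 / 0.46 = 543.478 mg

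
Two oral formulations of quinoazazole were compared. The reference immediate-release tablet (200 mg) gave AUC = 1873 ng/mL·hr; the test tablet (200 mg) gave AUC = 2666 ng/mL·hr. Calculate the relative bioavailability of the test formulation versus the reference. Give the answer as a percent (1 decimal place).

F_rel = 142.3%

F_rel = (AUC_test/D_test) / (AUC_ref/D_ref)
      = (2666/200) / (1873/200)
      = 13.33 / 9.365 = 1.4234 = 142.34%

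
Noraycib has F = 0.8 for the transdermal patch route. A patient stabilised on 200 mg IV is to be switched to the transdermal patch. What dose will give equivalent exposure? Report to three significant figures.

D_transdermal = 250 mg

For equal systemic exposure: F × D_ev = D_iv
D_ev = D_iv / F = 200 / 0.8 = 250 mg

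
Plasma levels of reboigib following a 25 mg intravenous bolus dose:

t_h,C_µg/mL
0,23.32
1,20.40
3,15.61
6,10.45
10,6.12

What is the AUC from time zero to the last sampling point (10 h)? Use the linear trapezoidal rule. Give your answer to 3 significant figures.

AUC = 130 µg/mL·h

Trapezoidal AUC_0→10:
  [0→1]: (23.32+20.40)/2 × 1 = 21.86
  [1→3]: (20.40+15.61)/2 × 2 = 36.01
  [3→6]: (15.61+10.45)/2 × 3 = 39.09
  [6→10]: (10.45+6.12)/2 × 4 = 33.14
  Sum = 130.1 µg/mL·h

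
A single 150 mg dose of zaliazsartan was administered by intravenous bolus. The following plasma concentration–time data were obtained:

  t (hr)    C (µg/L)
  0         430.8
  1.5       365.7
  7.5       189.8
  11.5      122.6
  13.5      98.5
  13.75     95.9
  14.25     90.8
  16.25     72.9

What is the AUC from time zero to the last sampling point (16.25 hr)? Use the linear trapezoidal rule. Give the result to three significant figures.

AUC = 3340 µg/L·hr

Trapezoidal AUC_0→16.25:
  [0→1.5]: (430.8+365.7)/2 × 1.5 = 597.375
  [1.5→7.5]: (365.7+189.8)/2 × 6 = 1666.5
  [7.5→11.5]: (189.8+122.6)/2 × 4 = 624.8
  [11.5→13.5]: (122.6+98.5)/2 × 2 = 221.1
  [13.5→13.75]: (98.5+95.9)/2 × 0.25 = 24.3
  [13.75→14.25]: (95.9+90.8)/2 × 0.5 = 46.675
  [14.25→16.25]: (90.8+72.9)/2 × 2 = 163.7
  Sum = 3344.45 µg/L·hr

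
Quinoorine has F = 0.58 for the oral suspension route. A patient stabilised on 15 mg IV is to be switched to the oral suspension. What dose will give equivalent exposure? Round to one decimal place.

D_oral = 25.9 mg

For equal systemic exposure: F × D_ev = D_iv
D_ev = D_iv / F = 15 / 0.58 = 25.8621 mg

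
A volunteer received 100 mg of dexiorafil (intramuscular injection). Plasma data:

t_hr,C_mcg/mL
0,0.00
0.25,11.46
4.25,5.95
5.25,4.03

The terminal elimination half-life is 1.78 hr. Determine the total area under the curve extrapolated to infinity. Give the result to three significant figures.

Trapezoidal AUC_0→5.25:
  [0→0.25]: (0.00+11.46)/2 × 0.25 = 1.4325
  [0.25→4.25]: (11.46+5.95)/2 × 4 = 34.82
  [4.25→5.25]: (5.95+4.03)/2 × 1 = 4.99
  Sum = 41.2425 mcg/mL·hr
k_e = ln2 / t½ = 0.693147 / 1.78 = 0.3894 hr^-1
Extrapolated tail: C_last / k_e = 4.03 / 0.3894 = 10.349
AUC_0→∞ = 41.2425 + 10.349 = 51.5915 mcg/mL·hr

AUC = 51.6 mcg/mL·hr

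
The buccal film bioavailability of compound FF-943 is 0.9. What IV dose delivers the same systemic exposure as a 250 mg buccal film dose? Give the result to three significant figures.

D_iv = 225 mg

Systemic exposure from an extravascular dose = F × D_ev, so the equivalent IV dose is F × D_ev.
D_iv = F × D_ev = 0.9 × 250 = 225 mg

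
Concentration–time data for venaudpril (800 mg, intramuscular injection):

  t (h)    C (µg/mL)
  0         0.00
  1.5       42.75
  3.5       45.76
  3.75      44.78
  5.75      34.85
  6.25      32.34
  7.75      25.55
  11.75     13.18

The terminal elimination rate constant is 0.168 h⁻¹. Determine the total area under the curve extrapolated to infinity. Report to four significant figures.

Trapezoidal AUC_0→11.75:
  [0→1.5]: (0.00+42.75)/2 × 1.5 = 32.0625
  [1.5→3.5]: (42.75+45.76)/2 × 2 = 88.51
  [3.5→3.75]: (45.76+44.78)/2 × 0.25 = 11.3175
  [3.75→5.75]: (44.78+34.85)/2 × 2 = 79.63
  [5.75→6.25]: (34.85+32.34)/2 × 0.5 = 16.7975
  [6.25→7.75]: (32.34+25.55)/2 × 1.5 = 43.4175
  [7.75→11.75]: (25.55+13.18)/2 × 4 = 77.46
  Sum = 349.195 µg/mL·h
Extrapolated tail: C_last / k_e = 13.18 / 0.168 = 78.452
AUC_0→∞ = 349.195 + 78.452 = 427.647 µg/mL·h

AUC = 427.6 µg/mL·h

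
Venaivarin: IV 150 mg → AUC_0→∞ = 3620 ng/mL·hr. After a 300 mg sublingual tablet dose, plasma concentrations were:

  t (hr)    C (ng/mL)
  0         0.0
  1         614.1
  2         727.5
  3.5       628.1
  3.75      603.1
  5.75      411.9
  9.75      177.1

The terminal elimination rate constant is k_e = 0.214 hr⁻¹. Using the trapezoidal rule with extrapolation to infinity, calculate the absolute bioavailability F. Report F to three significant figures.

F = 0.714

Trapezoidal AUC_0→9.75 (sublingual tablet):
  [0→1]: (0.0+614.1)/2 × 1 = 307.05
  [1→2]: (614.1+727.5)/2 × 1 = 670.8
  [2→3.5]: (727.5+628.1)/2 × 1.5 = 1016.7
  [3.5→3.75]: (628.1+603.1)/2 × 0.25 = 153.9
  [3.75→5.75]: (603.1+411.9)/2 × 2 = 1015.0
  [5.75→9.75]: (411.9+177.1)/2 × 4 = 1178.0
  Sum = 4341.45 ng/mL·hr
Tail: C_last/k_e = 177.1/0.214 = 827.570
AUC_0→∞ (sublingual tablet) = 4341.45 + 827.570 = 5169.02 ng/mL·hr
F = (AUC_ev/D_ev)/(AUC_iv/D_iv) = (5169.02/300)/(3620/150) = 17.2301/24.1333 = 0.7140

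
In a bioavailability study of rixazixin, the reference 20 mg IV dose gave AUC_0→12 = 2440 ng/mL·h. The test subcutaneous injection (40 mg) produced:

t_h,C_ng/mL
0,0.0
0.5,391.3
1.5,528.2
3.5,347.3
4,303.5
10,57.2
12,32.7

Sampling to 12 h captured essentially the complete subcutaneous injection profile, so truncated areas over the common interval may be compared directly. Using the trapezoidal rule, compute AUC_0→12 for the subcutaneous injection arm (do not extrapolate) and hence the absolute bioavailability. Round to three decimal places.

Trapezoidal AUC_0→12 (subcutaneous injection):
  [0→0.5]: (0.0+391.3)/2 × 0.5 = 97.825
  [0.5→1.5]: (391.3+528.2)/2 × 1 = 459.75
  [1.5→3.5]: (528.2+347.3)/2 × 2 = 875.5
  [3.5→4]: (347.3+303.5)/2 × 0.5 = 162.7
  [4→10]: (303.5+57.2)/2 × 6 = 1082.1
  [10→12]: (57.2+32.7)/2 × 2 = 89.9
  Sum = 2767.775 ng/mL·h
F = (AUC_ev/D_ev)/(AUC_iv/D_iv) = (2767.775/40)/(2440/20) = 69.194375/122 = 0.5672

F = 0.567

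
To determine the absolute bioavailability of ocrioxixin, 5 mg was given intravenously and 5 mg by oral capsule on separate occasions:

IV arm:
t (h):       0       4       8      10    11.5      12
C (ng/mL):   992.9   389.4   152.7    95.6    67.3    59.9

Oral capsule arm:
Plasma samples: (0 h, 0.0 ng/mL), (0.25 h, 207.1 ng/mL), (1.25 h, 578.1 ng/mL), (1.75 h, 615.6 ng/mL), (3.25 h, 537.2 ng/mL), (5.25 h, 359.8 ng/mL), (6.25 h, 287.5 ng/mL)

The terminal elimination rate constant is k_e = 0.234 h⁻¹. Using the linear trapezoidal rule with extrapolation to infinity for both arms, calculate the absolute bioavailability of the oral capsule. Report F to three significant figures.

Trapezoidal AUC_0→12 (IV):
  [0→4]: (992.9+389.4)/2 × 4 = 2764.6
  [4→8]: (389.4+152.7)/2 × 4 = 1084.2
  [8→10]: (152.7+95.6)/2 × 2 = 248.3
  [10→11.5]: (95.6+67.3)/2 × 1.5 = 122.175
  [11.5→12]: (67.3+59.9)/2 × 0.5 = 31.8
  Sum = 4251.075 ng/mL·h
IV tail: 59.9/0.234 = 255.983; AUC_iv,0→∞ = 4251.075 + 255.983 = 4507.058 ng/mL·h
Trapezoidal AUC_0→6.25 (oral capsule):
  [0→0.25]: (0.0+207.1)/2 × 0.25 = 25.8875
  [0.25→1.25]: (207.1+578.1)/2 × 1 = 392.6
  [1.25→1.75]: (578.1+615.6)/2 × 0.5 = 298.425
  [1.75→3.25]: (615.6+537.2)/2 × 1.5 = 864.6
  [3.25→5.25]: (537.2+359.8)/2 × 2 = 897.0
  [5.25→6.25]: (359.8+287.5)/2 × 1 = 323.65
  Sum = 2802.1625 ng/mL·h
oral capsule tail: 287.5/0.234 = 1228.632; AUC_ev,0→∞ = 2802.1625 + 1228.632 = 4030.7945 ng/mL·h
F = (AUC_ev/D_ev)/(AUC_iv/D_iv) = (4030.7945/5)/(4507.058/5) = 806.1589/901.4116 = 0.8943

F = 0.894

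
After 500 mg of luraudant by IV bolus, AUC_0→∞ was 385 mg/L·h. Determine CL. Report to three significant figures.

CL = Dose_iv / AUC_0→∞
   = 500 / 385 = 1.2987 L/h

CL = 1.30 L/h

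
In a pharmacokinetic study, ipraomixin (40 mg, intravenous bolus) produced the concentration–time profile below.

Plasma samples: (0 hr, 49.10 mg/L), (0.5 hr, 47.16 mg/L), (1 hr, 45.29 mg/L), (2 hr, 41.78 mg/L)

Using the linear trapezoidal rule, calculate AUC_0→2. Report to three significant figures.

AUC = 90.7 mg/L·hr

Trapezoidal AUC_0→2:
  [0→0.5]: (49.10+47.16)/2 × 0.5 = 24.065
  [0.5→1]: (47.16+45.29)/2 × 0.5 = 23.1125
  [1→2]: (45.29+41.78)/2 × 1 = 43.535
  Sum = 90.7125 mg/L·hr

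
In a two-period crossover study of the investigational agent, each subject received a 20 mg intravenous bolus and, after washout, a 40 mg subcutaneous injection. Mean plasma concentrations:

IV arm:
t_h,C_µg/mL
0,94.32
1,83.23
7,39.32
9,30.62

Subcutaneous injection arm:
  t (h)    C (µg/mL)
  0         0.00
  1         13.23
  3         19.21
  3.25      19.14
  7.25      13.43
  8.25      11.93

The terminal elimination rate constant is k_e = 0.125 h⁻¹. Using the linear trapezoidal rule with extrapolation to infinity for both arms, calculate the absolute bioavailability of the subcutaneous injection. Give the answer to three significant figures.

Trapezoidal AUC_0→9 (IV):
  [0→1]: (94.32+83.23)/2 × 1 = 88.775
  [1→7]: (83.23+39.32)/2 × 6 = 367.65
  [7→9]: (39.32+30.62)/2 × 2 = 69.94
  Sum = 526.365 µg/mL·h
IV tail: 30.62/0.125 = 244.960; AUC_iv,0→∞ = 526.365 + 244.960 = 771.325 µg/mL·h
Trapezoidal AUC_0→8.25 (subcutaneous injection):
  [0→1]: (0.00+13.23)/2 × 1 = 6.615
  [1→3]: (13.23+19.21)/2 × 2 = 32.44
  [3→3.25]: (19.21+19.14)/2 × 0.25 = 4.79375
  [3.25→7.25]: (19.14+13.43)/2 × 4 = 65.14
  [7.25→8.25]: (13.43+11.93)/2 × 1 = 12.68
  Sum = 121.66875 µg/mL·h
subcutaneous injection tail: 11.93/0.125 = 95.440; AUC_ev,0→∞ = 121.66875 + 95.440 = 217.10875 µg/mL·h
F = (AUC_ev/D_ev)/(AUC_iv/D_iv) = (217.10875/40)/(771.325/20) = 5.42772/38.56625 = 0.1407

F = 0.141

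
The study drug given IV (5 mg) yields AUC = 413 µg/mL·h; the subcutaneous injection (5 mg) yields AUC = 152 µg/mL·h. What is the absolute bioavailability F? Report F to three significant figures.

F = (AUC_ev / D_ev) / (AUC_iv / D_iv)
  = (152/5) / (413/5)
  = 30.4 / 82.6 = 0.3680

F = 0.368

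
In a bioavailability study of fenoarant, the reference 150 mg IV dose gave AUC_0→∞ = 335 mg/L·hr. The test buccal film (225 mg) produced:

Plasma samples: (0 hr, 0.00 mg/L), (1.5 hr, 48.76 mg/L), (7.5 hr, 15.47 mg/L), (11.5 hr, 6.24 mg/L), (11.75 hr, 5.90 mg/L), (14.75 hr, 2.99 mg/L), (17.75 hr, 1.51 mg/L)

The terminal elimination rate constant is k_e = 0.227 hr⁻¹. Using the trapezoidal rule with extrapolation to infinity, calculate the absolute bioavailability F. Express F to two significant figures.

Trapezoidal AUC_0→17.75 (buccal film):
  [0→1.5]: (0.00+48.76)/2 × 1.5 = 36.57
  [1.5→7.5]: (48.76+15.47)/2 × 6 = 192.69
  [7.5→11.5]: (15.47+6.24)/2 × 4 = 43.42
  [11.5→11.75]: (6.24+5.90)/2 × 0.25 = 1.5175
  [11.75→14.75]: (5.90+2.99)/2 × 3 = 13.335
  [14.75→17.75]: (2.99+1.51)/2 × 3 = 6.75
  Sum = 294.2825 mg/L·hr
Tail: C_last/k_e = 1.51/0.227 = 6.652
AUC_0→∞ (buccal film) = 294.2825 + 6.652 = 300.9345 mg/L·hr
F = (AUC_ev/D_ev)/(AUC_iv/D_iv) = (300.9345/225)/(335/150) = 1.33749/2.23333 = 0.5989

F = 0.60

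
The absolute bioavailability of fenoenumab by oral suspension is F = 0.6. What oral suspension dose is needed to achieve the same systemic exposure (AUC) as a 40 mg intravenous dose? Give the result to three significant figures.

D_oral = 66.7 mg

For equal systemic exposure: F × D_ev = D_iv
D_ev = D_iv / F = 40 / 0.6 = 66.6667 mg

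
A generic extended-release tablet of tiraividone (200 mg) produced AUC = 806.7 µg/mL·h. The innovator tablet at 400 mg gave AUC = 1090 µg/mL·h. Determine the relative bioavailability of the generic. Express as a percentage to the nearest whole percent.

F_rel = 148%

F_rel = (AUC_test/D_test) / (AUC_ref/D_ref)
      = (806.7/200) / (1090/400)
      = 4.0335 / 2.725 = 1.4802 = 148.02%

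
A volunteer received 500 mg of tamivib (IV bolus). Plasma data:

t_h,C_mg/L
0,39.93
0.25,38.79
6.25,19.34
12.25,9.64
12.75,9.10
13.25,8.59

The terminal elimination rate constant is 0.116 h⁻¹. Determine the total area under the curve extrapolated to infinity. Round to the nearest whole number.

Trapezoidal AUC_0→13.25:
  [0→0.25]: (39.93+38.79)/2 × 0.25 = 9.84
  [0.25→6.25]: (38.79+19.34)/2 × 6 = 174.39
  [6.25→12.25]: (19.34+9.64)/2 × 6 = 86.94
  [12.25→12.75]: (9.64+9.10)/2 × 0.5 = 4.685
  [12.75→13.25]: (9.10+8.59)/2 × 0.5 = 4.4225
  Sum = 280.2775 mg/L·h
Extrapolated tail: C_last / k_e = 8.59 / 0.116 = 74.052
AUC_0→∞ = 280.2775 + 74.052 = 354.3295 mg/L·h

AUC = 354 mg/L·h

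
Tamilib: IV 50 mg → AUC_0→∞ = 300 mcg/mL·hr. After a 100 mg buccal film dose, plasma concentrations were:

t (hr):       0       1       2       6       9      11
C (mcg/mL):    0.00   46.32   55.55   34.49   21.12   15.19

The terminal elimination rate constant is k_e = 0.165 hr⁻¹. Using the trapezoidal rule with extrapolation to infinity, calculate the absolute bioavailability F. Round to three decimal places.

Trapezoidal AUC_0→11 (buccal film):
  [0→1]: (0.00+46.32)/2 × 1 = 23.16
  [1→2]: (46.32+55.55)/2 × 1 = 50.935
  [2→6]: (55.55+34.49)/2 × 4 = 180.08
  [6→9]: (34.49+21.12)/2 × 3 = 83.415
  [9→11]: (21.12+15.19)/2 × 2 = 36.31
  Sum = 373.9 mcg/mL·hr
Tail: C_last/k_e = 15.19/0.165 = 92.061
AUC_0→∞ (buccal film) = 373.9 + 92.061 = 465.961 mcg/mL·hr
F = (AUC_ev/D_ev)/(AUC_iv/D_iv) = (465.961/100)/(300/50) = 4.65961/6 = 0.7766

F = 0.777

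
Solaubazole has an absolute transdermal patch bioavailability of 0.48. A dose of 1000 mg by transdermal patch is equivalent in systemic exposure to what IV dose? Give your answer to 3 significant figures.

Systemic exposure from an extravascular dose = F × D_ev, so the equivalent IV dose is F × D_ev.
D_iv = F × D_ev = 0.48 × 1000 = 480 mg

D_iv = 480 mg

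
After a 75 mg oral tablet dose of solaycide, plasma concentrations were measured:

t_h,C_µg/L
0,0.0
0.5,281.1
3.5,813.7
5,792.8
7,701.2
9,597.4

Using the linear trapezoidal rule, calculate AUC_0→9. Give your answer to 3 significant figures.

AUC = 5710 µg/L·h

Trapezoidal AUC_0→9:
  [0→0.5]: (0.0+281.1)/2 × 0.5 = 70.275
  [0.5→3.5]: (281.1+813.7)/2 × 3 = 1642.2
  [3.5→5]: (813.7+792.8)/2 × 1.5 = 1204.875
  [5→7]: (792.8+701.2)/2 × 2 = 1494.0
  [7→9]: (701.2+597.4)/2 × 2 = 1298.6
  Sum = 5709.95 µg/L·h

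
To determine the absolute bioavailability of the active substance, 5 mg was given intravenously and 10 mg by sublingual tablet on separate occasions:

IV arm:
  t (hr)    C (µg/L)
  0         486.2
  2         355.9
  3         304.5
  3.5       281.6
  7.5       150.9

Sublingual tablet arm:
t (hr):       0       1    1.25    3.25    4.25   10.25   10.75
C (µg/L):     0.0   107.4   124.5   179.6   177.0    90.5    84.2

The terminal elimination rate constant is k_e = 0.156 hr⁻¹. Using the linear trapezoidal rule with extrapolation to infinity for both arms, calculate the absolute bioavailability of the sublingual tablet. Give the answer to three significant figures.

F = 0.310

Trapezoidal AUC_0→7.5 (IV):
  [0→2]: (486.2+355.9)/2 × 2 = 842.1
  [2→3]: (355.9+304.5)/2 × 1 = 330.2
  [3→3.5]: (304.5+281.6)/2 × 0.5 = 146.525
  [3.5→7.5]: (281.6+150.9)/2 × 4 = 865.0
  Sum = 2183.825 µg/L·hr
IV tail: 150.9/0.156 = 967.308; AUC_iv,0→∞ = 2183.825 + 967.308 = 3151.133 µg/L·hr
Trapezoidal AUC_0→10.75 (sublingual tablet):
  [0→1]: (0.0+107.4)/2 × 1 = 53.7
  [1→1.25]: (107.4+124.5)/2 × 0.25 = 28.9875
  [1.25→3.25]: (124.5+179.6)/2 × 2 = 304.1
  [3.25→4.25]: (179.6+177.0)/2 × 1 = 178.3
  [4.25→10.25]: (177.0+90.5)/2 × 6 = 802.5
  [10.25→10.75]: (90.5+84.2)/2 × 0.5 = 43.675
  Sum = 1411.2625 µg/L·hr
sublingual tablet tail: 84.2/0.156 = 539.744; AUC_ev,0→∞ = 1411.2625 + 539.744 = 1951.0065 µg/L·hr
F = (AUC_ev/D_ev)/(AUC_iv/D_iv) = (1951.0065/10)/(3151.133/5) = 195.10065/630.2266 = 0.3096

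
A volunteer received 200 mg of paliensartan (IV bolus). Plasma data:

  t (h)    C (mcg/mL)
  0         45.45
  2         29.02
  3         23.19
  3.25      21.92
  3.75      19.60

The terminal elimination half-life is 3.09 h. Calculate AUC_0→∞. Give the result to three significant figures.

Trapezoidal AUC_0→3.75:
  [0→2]: (45.45+29.02)/2 × 2 = 74.47
  [2→3]: (29.02+23.19)/2 × 1 = 26.105
  [3→3.25]: (23.19+21.92)/2 × 0.25 = 5.63875
  [3.25→3.75]: (21.92+19.60)/2 × 0.5 = 10.38
  Sum = 116.59375 mcg/mL·h
k_e = ln2 / t½ = 0.693147 / 3.09 = 0.2243 h^-1
Extrapolated tail: C_last / k_e = 19.60 / 0.2243 = 87.383
AUC_0→∞ = 116.59375 + 87.383 = 203.97675 mcg/mL·h

AUC = 204 mcg/mL·h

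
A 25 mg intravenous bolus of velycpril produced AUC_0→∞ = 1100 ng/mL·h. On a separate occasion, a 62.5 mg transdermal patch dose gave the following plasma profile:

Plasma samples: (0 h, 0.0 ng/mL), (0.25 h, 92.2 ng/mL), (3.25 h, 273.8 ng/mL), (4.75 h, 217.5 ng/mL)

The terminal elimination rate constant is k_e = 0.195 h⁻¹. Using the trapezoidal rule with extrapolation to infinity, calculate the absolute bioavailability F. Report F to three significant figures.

Trapezoidal AUC_0→4.75 (transdermal patch):
  [0→0.25]: (0.0+92.2)/2 × 0.25 = 11.525
  [0.25→3.25]: (92.2+273.8)/2 × 3 = 549.0
  [3.25→4.75]: (273.8+217.5)/2 × 1.5 = 368.475
  Sum = 929.0 ng/mL·h
Tail: C_last/k_e = 217.5/0.195 = 1115.385
AUC_0→∞ (transdermal patch) = 929.0 + 1115.385 = 2044.385 ng/mL·h
F = (AUC_ev/D_ev)/(AUC_iv/D_iv) = (2044.385/62.5)/(1100/25) = 32.71016/44 = 0.7434

F = 0.743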